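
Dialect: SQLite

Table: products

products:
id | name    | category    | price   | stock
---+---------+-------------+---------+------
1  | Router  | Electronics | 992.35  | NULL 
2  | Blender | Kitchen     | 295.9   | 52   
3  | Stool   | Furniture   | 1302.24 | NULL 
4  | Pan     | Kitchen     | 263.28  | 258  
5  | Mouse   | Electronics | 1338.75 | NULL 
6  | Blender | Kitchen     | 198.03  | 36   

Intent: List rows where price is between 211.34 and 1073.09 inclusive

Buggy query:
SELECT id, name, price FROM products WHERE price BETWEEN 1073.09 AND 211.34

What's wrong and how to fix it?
Bug: BETWEEN expects the lower bound first; with 1073.09 AND 211.34 the range is empty

Fix: Write BETWEEN 211.34 AND 1073.09

Corrected query:
SELECT id, name, price FROM products WHERE price BETWEEN 211.34 AND 1073.09

Result:
id | name    | price 
---+---------+-------
1  | Router  | 992.35
2  | Blender | 295.9 
4  | Pan     | 263.28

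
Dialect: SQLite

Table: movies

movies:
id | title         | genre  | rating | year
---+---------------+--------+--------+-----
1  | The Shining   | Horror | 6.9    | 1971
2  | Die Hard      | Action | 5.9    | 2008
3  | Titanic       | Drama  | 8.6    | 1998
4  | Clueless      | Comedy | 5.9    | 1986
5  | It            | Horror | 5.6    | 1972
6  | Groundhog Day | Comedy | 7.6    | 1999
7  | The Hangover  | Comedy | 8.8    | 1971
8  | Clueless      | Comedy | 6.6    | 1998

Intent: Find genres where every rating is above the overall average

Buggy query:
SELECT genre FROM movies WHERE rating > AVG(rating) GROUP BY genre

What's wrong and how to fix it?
Bug: AVG() is an aggregate; it can't sit directly in WHERE

Fix: Compute the overall average in a scalar subquery and compare each group's MIN against it in HAVING

Corrected query:
SELECT genre FROM movies GROUP BY genre HAVING MIN(rating) > (SELECT AVG(rating) FROM movies)

Result:
genre
-----
Drama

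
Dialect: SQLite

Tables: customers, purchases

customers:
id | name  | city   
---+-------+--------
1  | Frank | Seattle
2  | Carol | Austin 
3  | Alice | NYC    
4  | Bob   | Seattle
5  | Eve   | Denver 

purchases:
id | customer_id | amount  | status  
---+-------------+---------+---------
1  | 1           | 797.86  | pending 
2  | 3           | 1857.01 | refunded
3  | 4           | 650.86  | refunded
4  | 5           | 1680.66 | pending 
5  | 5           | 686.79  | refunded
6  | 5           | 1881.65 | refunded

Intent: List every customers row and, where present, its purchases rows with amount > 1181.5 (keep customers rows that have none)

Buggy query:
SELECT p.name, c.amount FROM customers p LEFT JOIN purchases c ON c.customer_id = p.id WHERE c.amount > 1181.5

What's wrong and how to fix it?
Bug: A WHERE condition on the right-hand table after LEFT JOIN drops unmatched parents

Fix: Move the right-table condition into the ON clause so unmatched parents are kept

Corrected query:
SELECT p.name, c.amount FROM customers p LEFT JOIN purchases c ON c.customer_id = p.id AND c.amount > 1181.5

Result:
name  | amount 
------+--------
Frank | NULL   
Carol | NULL   
Alice | 1857.01
Bob   | NULL   
Eve   | 1680.66
Eve   | 1881.65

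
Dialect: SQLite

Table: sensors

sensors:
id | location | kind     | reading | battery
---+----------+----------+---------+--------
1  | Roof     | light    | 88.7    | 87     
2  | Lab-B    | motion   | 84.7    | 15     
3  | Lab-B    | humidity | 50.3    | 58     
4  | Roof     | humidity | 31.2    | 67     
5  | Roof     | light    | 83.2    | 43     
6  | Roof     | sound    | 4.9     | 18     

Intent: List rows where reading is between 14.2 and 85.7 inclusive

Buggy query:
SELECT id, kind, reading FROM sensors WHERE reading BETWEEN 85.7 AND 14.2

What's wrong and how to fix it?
Bug: The bounds are reversed; BETWEEN a AND b requires a <= b to match anything

Fix: Swap the bounds so the smaller value comes first

Corrected query:
SELECT id, kind, reading FROM sensors WHERE reading BETWEEN 14.2 AND 85.7

Result:
id | kind     | reading
---+----------+--------
2  | motion   | 84.7   
3  | humidity | 50.3   
4  | humidity | 31.2   
5  | light    | 83.2   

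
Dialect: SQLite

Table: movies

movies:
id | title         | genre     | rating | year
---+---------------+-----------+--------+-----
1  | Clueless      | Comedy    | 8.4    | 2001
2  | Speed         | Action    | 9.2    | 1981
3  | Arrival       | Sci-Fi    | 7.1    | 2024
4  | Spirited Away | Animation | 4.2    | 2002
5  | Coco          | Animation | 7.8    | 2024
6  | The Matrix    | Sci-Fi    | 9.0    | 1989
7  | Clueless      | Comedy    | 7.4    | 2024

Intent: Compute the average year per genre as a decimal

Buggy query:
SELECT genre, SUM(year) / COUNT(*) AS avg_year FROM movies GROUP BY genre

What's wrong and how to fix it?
Bug: SUM(year) and COUNT(*) are both integers; the division truncates the fractional part

Fix: Multiply by 1.0 (or CAST to REAL) to force floating-point division

Corrected query:
SELECT genre, SUM(year) * 1.0 / COUNT(*) AS avg_year FROM movies GROUP BY genre

Result:
genre     | avg_year
----------+---------
Action    | 1981    
Animation | 2013    
Comedy    | 2012.5  
Sci-Fi    | 2006.5  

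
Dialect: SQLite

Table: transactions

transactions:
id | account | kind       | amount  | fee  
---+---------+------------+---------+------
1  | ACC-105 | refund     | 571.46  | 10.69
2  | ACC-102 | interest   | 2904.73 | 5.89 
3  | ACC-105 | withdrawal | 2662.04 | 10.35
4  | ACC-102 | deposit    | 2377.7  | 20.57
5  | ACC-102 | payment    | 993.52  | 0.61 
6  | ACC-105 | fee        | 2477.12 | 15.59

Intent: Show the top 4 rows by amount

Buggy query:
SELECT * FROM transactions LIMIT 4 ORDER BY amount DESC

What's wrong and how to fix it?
Bug: ORDER BY cannot follow LIMIT; LIMIT is the final clause

Fix: Sort with ORDER BY, then apply LIMIT

Corrected query:
SELECT * FROM transactions ORDER BY amount DESC LIMIT 4

Result:
id | account | kind       | amount  | fee  
---+---------+------------+---------+------
2  | ACC-102 | interest   | 2904.73 | 5.89 
3  | ACC-105 | withdrawal | 2662.04 | 10.35
6  | ACC-105 | fee        | 2477.12 | 15.59
4  | ACC-102 | deposit    | 2377.7  | 20.57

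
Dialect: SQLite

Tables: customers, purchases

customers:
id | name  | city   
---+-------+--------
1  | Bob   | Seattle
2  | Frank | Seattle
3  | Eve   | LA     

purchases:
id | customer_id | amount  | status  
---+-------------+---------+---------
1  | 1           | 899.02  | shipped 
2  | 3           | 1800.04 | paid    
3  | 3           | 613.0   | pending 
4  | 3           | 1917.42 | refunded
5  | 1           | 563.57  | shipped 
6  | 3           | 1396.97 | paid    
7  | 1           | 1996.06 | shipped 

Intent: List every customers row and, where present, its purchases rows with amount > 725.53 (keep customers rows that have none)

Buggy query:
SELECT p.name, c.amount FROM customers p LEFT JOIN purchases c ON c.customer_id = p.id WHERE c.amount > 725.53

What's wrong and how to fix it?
Bug: Filtering c.amount in WHERE discards the NULL rows produced by LEFT JOIN, turning it into an inner join

Fix: Put 'c.amount > 725.53' in the JOIN's ON clause instead of WHERE

Corrected query:
SELECT p.name, c.amount FROM customers p LEFT JOIN purchases c ON c.customer_id = p.id AND c.amount > 725.53

Result:
name  | amount 
------+--------
Bob   | 899.02 
Bob   | 1996.06
Frank | NULL   
Eve   | 1396.97
Eve   | 1800.04
Eve   | 1917.42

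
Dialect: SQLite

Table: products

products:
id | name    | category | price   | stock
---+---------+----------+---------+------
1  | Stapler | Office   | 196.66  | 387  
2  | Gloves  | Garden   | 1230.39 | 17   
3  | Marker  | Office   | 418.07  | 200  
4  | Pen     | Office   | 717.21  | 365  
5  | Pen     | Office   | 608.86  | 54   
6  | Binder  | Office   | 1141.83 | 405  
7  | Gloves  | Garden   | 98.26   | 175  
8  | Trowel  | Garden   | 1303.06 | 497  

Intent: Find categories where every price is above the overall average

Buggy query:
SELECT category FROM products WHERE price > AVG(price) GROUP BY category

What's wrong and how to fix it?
Bug: WHERE evaluates per row before aggregation, so AVG() is unavailable

Fix: Use a subquery for AVG and a HAVING MIN(...) filter so the condition holds for every row in the group

Corrected query:
SELECT category FROM products GROUP BY category HAVING MIN(price) > (SELECT AVG(price) FROM products)

Result:
(no rows)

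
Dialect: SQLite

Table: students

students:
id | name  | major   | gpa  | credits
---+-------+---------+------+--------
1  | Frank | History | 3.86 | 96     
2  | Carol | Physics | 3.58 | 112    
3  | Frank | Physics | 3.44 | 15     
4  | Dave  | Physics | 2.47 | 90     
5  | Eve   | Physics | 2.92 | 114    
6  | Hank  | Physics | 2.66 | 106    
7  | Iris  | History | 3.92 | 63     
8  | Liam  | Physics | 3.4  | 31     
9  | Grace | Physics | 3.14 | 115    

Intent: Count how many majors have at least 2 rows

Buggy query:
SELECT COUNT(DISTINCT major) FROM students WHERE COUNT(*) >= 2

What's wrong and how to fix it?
Bug: COUNT(*) cannot appear in WHERE; the per-group count doesn't exist yet

Fix: Use a subquery that GROUPs and filters with HAVING, then count its rows

Corrected query:
SELECT COUNT(*) FROM (SELECT major FROM students GROUP BY major HAVING COUNT(*) >= 2)

Result:
COUNT(*)
--------
2       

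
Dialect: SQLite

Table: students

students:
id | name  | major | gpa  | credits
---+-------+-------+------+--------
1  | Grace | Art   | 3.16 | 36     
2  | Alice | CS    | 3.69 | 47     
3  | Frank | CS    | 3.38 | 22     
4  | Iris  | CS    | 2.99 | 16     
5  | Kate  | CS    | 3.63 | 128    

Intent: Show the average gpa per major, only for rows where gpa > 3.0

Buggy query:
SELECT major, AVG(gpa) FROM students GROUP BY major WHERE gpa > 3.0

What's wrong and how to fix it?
Bug: WHERE cannot follow GROUP BY

Fix: Move the WHERE clause before GROUP BY

Corrected query:
SELECT major, AVG(gpa) FROM students WHERE gpa > 3.0 GROUP BY major

Result:
major | AVG(gpa)
------+---------
Art   | 3.16    
CS    | 3.566667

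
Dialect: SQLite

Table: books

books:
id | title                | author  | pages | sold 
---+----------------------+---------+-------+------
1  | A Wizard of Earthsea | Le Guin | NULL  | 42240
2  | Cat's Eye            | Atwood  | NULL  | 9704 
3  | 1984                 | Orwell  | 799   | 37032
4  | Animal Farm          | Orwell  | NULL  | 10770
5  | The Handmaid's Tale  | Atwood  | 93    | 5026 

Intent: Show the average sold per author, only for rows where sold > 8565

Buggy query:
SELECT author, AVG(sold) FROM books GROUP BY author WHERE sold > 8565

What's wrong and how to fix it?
Bug: WHERE cannot follow GROUP BY

Fix: Move the WHERE clause before GROUP BY

Corrected query:
SELECT author, AVG(sold) FROM books WHERE sold > 8565 GROUP BY author

Result:
author  | AVG(sold)
--------+----------
Atwood  | 9704     
Le Guin | 42240    
Orwell  | 23901    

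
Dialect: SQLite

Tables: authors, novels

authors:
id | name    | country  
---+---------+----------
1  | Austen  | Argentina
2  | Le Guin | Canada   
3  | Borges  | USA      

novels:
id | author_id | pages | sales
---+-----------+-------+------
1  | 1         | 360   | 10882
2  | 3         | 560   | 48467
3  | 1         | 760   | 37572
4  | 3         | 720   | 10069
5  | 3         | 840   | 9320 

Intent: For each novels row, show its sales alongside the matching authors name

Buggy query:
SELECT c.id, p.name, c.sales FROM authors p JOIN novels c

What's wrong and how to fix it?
Bug: Missing join condition: each novels row is matched to all authors rows instead of just its own

Fix: Specify the join condition linking the foreign key to the parent id

Corrected query:
SELECT c.id, p.name, c.sales FROM authors p JOIN novels c ON c.author_id = p.id

Result:
id | name   | sales
---+--------+------
1  | Austen | 10882
2  | Borges | 48467
3  | Austen | 37572
4  | Borges | 10069
5  | Borges | 9320 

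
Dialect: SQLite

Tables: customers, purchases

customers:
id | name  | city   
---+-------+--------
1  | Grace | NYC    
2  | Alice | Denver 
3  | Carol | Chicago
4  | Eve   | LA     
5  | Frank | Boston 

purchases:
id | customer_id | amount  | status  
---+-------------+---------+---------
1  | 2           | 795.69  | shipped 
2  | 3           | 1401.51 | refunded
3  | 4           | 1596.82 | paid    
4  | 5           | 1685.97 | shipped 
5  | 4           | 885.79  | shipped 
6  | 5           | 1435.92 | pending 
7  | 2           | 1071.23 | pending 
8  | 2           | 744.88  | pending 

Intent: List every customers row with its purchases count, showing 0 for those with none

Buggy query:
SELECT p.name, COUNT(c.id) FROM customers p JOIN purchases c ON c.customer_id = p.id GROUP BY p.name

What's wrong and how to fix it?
Bug: An inner join excludes parents with zero children

Fix: Use LEFT JOIN so parents without children still appear (COUNT(c.id) gives 0)

Corrected query:
SELECT p.name, COUNT(c.id) FROM customers p LEFT JOIN purchases c ON c.customer_id = p.id GROUP BY p.name

Result:
name  | COUNT(c.id)
------+------------
Alice | 3          
Carol | 1          
Eve   | 2          
Frank | 2          
Grace | 0          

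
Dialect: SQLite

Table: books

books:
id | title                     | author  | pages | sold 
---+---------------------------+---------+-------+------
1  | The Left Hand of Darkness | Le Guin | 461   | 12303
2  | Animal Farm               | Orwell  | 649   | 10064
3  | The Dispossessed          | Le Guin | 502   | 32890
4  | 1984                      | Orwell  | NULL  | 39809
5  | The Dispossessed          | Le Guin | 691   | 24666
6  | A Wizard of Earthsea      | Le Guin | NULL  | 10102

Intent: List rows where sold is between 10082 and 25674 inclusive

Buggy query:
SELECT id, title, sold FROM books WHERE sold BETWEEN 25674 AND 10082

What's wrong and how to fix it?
Bug: BETWEEN expects the lower bound first; with 25674 AND 10082 the range is empty

Fix: Swap the bounds so the smaller value comes first

Corrected query:
SELECT id, title, sold FROM books WHERE sold BETWEEN 10082 AND 25674

Result:
id | title                     | sold 
---+---------------------------+------
1  | The Left Hand of Darkness | 12303
5  | The Dispossessed          | 24666
6  | A Wizard of Earthsea      | 10102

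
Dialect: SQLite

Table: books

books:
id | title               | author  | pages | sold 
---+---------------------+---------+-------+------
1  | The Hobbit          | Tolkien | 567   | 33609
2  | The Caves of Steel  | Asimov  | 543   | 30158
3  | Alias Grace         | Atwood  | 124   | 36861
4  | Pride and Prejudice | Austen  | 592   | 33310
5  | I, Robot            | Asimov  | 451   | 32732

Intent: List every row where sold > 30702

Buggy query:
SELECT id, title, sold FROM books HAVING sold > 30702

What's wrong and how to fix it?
Bug: HAVING filters the output of aggregation, but this query has no GROUP BY and no aggregate functions, so SQLite rejects it (HAVING clause on a non-aggregate query); the condition here is per row

Fix: Replace HAVING with WHERE since the condition applies to individual rows

Corrected query:
SELECT id, title, sold FROM books WHERE sold > 30702

Result:
id | title               | sold 
---+---------------------+------
1  | The Hobbit          | 33609
3  | Alias Grace         | 36861
4  | Pride and Prejudice | 33310
5  | I, Robot            | 32732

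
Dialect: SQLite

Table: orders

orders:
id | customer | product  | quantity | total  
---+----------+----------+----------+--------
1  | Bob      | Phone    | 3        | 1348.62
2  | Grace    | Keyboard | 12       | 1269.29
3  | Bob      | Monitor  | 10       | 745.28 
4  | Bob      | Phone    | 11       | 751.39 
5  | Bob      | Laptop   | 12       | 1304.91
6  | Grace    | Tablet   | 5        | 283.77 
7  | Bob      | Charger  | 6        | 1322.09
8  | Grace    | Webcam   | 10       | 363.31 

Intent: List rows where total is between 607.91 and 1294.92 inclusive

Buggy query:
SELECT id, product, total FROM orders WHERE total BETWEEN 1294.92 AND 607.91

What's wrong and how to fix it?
Bug: BETWEEN expects the lower bound first; with 1294.92 AND 607.91 the range is empty

Fix: Write BETWEEN 607.91 AND 1294.92

Corrected query:
SELECT id, product, total FROM orders WHERE total BETWEEN 607.91 AND 1294.92

Result:
id | product  | total  
---+----------+--------
2  | Keyboard | 1269.29
3  | Monitor  | 745.28 
4  | Phone    | 751.39 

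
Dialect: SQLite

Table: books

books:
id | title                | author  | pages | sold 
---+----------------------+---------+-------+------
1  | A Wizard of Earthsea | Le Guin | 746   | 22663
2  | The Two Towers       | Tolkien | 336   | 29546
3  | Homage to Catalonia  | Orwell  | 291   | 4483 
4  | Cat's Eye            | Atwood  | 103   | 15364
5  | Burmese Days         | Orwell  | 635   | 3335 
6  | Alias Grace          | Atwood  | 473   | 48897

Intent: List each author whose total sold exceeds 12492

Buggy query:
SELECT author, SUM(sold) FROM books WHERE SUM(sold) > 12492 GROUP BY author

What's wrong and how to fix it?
Bug: SUM(sold) is an aggregate, but WHERE filters rows before aggregation

Fix: Use HAVING (which filters groups after aggregation) instead of WHERE

Corrected query:
SELECT author, SUM(sold) FROM books GROUP BY author HAVING SUM(sold) > 12492

Result:
author  | SUM(sold)
--------+----------
Atwood  | 64261    
Le Guin | 22663    
Tolkien | 29546    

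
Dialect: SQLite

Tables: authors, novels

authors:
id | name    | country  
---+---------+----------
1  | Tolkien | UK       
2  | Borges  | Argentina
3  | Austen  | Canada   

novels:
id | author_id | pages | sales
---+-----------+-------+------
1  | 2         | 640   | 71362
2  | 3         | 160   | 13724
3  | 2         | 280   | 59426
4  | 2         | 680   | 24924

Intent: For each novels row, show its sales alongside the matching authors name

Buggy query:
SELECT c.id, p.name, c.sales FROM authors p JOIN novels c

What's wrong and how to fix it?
Bug: Missing join condition: each novels row is matched to all authors rows instead of just its own

Fix: Specify the join condition linking the foreign key to the parent id

Corrected query:
SELECT c.id, p.name, c.sales FROM authors p JOIN novels c ON c.author_id = p.id

Result:
id | name   | sales
---+--------+------
1  | Borges | 71362
2  | Austen | 13724
3  | Borges | 59426
4  | Borges | 24924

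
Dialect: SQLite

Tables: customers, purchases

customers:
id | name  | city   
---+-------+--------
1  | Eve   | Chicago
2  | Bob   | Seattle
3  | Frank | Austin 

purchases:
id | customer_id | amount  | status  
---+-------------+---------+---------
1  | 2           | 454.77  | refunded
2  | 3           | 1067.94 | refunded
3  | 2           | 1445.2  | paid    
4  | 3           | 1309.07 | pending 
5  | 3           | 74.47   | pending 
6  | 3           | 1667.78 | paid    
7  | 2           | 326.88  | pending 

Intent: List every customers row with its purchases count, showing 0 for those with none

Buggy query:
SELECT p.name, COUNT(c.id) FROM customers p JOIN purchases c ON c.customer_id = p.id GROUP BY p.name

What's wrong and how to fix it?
Bug: INNER JOIN drops customers rows that have no matching purchases rows

Fix: Use LEFT JOIN so parents without children still appear (COUNT(c.id) gives 0)

Corrected query:
SELECT p.name, COUNT(c.id) FROM customers p LEFT JOIN purchases c ON c.customer_id = p.id GROUP BY p.name

Result:
name  | COUNT(c.id)
------+------------
Bob   | 3          
Eve   | 0          
Frank | 4          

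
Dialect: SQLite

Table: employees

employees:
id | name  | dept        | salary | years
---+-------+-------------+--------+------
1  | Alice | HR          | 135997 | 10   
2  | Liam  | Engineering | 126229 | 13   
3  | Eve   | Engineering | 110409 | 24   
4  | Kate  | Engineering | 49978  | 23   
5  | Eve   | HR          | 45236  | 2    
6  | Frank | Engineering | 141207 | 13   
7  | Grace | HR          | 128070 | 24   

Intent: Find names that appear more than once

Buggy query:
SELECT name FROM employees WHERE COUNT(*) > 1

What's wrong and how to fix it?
Bug: WHERE can't reference COUNT(*); aggregates are computed after WHERE

Fix: Group first, then use HAVING for the count condition

Corrected query:
SELECT name FROM employees GROUP BY name HAVING COUNT(*) > 1

Result:
name
----
Eve 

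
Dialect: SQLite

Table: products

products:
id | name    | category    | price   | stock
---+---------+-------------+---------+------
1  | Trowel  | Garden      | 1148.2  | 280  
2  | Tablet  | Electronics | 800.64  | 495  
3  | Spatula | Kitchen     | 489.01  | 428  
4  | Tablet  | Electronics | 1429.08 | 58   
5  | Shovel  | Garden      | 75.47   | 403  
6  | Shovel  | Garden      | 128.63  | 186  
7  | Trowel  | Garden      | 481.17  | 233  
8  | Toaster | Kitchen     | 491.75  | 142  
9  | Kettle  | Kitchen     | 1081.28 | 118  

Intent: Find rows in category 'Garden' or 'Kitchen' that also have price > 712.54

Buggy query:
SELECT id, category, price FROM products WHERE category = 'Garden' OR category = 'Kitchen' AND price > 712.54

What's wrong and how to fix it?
Bug: AND binds tighter than OR, so this parses as category = 'Garden' OR (category = 'Kitchen' AND price > 712.54)

Fix: Add parentheses around the OR so the AND applies to both alternatives

Corrected query:
SELECT id, category, price FROM products WHERE (category = 'Garden' OR category = 'Kitchen') AND price > 712.54

Result:
id | category | price  
---+----------+--------
1  | Garden   | 1148.2 
9  | Kitchen  | 1081.28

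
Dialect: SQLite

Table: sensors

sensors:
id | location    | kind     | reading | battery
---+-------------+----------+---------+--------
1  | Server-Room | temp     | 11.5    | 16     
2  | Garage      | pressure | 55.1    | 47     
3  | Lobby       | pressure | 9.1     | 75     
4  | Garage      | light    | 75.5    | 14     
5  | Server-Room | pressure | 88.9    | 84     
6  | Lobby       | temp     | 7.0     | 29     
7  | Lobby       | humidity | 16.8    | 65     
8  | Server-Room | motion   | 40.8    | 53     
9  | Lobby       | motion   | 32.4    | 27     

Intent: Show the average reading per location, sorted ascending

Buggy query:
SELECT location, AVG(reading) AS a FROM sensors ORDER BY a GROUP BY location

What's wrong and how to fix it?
Bug: GROUP BY must precede ORDER BY

Fix: Move ORDER BY to the end, after GROUP BY

Corrected query:
SELECT location, AVG(reading) AS a FROM sensors GROUP BY location ORDER BY a

Result:
location    | a        
------------+----------
Lobby       | 16.325   
Server-Room | 47.066667
Garage      | 65.3     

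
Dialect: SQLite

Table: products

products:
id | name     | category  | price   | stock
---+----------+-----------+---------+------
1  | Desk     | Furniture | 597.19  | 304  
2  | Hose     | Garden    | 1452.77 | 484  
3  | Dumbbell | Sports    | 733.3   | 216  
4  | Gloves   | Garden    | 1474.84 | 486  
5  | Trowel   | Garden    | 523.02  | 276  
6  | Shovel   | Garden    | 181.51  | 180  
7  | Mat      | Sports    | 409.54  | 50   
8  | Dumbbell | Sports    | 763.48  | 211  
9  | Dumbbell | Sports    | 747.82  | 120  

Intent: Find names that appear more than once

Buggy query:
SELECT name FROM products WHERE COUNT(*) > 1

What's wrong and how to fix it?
Bug: WHERE can't reference COUNT(*); aggregates are computed after WHERE

Fix: Group first, then use HAVING for the count condition

Corrected query:
SELECT name FROM products GROUP BY name HAVING COUNT(*) > 1

Result:
name    
--------
Dumbbell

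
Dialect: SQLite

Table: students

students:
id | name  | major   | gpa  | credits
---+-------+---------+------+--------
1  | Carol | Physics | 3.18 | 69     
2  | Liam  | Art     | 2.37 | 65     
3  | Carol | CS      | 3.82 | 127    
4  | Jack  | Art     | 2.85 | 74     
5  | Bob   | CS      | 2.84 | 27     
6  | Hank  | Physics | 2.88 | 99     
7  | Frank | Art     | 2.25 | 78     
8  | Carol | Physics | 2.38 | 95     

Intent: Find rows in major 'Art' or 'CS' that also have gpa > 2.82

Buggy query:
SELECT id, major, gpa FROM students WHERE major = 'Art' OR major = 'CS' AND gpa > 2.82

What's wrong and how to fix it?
Bug: AND binds tighter than OR, so this parses as major = 'Art' OR (major = 'CS' AND gpa > 2.82)

Fix: Add parentheses around the OR so the AND applies to both alternatives

Corrected query:
SELECT id, major, gpa FROM students WHERE (major = 'Art' OR major = 'CS') AND gpa > 2.82

Result:
id | major | gpa 
---+-------+-----
3  | CS    | 3.82
4  | Art   | 2.85
5  | CS    | 2.84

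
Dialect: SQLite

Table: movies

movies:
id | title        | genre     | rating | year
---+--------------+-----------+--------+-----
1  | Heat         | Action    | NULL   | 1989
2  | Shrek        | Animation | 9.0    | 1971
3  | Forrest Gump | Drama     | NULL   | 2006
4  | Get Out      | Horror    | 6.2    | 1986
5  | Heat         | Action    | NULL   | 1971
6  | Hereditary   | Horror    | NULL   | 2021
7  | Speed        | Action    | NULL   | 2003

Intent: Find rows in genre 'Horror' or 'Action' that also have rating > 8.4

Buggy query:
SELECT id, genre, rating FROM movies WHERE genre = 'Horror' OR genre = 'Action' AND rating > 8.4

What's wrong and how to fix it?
Bug: AND binds tighter than OR, so this parses as genre = 'Horror' OR (genre = 'Action' AND rating > 8.4)

Fix: Add parentheses around the OR so the AND applies to both alternatives

Corrected query:
SELECT id, genre, rating FROM movies WHERE (genre = 'Horror' OR genre = 'Action') AND rating > 8.4

Result:
(no rows)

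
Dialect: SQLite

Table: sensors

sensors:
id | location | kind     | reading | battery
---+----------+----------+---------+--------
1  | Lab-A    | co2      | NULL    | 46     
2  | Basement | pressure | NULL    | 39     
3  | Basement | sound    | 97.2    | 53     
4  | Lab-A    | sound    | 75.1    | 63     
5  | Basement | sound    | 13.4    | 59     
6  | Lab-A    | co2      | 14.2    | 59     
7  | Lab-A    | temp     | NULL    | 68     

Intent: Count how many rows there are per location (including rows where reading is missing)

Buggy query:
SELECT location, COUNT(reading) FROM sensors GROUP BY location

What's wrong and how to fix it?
Bug: COUNT(reading) skips NULLs, so groups with missing reading are undercounted

Fix: Use COUNT(*) to count all rows regardless of NULL

Corrected query:
SELECT location, COUNT(*) FROM sensors GROUP BY location

Result:
location | COUNT(*)
---------+---------
Basement | 3       
Lab-A    | 4       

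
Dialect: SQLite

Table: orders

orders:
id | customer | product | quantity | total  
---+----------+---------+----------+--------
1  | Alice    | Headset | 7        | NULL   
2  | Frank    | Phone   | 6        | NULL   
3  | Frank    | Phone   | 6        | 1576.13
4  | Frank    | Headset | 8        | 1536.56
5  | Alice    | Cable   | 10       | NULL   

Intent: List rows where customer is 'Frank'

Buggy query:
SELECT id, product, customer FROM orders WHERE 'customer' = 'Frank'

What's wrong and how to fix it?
Bug: 'customer' in single quotes is a string literal, not the column; the comparison is literal-vs-literal and never true

Fix: Remove the quotes around the column name (or use double quotes for an identifier)

Corrected query:
SELECT id, product, customer FROM orders WHERE customer = 'Frank'

Result:
id | product | customer
---+---------+---------
2  | Phone   | Frank   
3  | Phone   | Frank   
4  | Headset | Frank   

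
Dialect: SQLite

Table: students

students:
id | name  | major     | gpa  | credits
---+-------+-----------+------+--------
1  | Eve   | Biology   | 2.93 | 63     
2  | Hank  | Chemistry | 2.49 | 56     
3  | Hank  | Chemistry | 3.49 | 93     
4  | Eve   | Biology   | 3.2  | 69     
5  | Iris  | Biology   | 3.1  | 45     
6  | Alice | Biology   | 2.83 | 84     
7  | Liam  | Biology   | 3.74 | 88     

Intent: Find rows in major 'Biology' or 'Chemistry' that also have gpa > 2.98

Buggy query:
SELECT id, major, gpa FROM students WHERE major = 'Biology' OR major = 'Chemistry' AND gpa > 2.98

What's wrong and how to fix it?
Bug: Without parentheses, AND is evaluated before OR, so the gpa filter only applies to the 'Chemistry' branch

Fix: Add parentheses around the OR so the AND applies to both alternatives

Corrected query:
SELECT id, major, gpa FROM students WHERE (major = 'Biology' OR major = 'Chemistry') AND gpa > 2.98

Result:
id | major     | gpa 
---+-----------+-----
3  | Chemistry | 3.49
4  | Biology   | 3.2 
5  | Biology   | 3.1 
7  | Biology   | 3.74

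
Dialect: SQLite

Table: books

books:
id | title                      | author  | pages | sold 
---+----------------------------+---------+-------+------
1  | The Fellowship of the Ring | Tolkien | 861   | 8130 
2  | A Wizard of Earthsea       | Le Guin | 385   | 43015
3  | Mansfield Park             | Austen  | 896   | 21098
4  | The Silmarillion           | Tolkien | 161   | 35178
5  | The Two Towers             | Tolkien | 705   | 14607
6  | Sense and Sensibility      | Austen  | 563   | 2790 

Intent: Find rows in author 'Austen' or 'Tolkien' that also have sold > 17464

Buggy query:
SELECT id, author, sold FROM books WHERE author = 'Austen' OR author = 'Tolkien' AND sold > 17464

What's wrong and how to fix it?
Bug: AND binds tighter than OR, so this parses as author = 'Austen' OR (author = 'Tolkien' AND sold > 17464)

Fix: Add parentheses around the OR so the AND applies to both alternatives

Corrected query:
SELECT id, author, sold FROM books WHERE (author = 'Austen' OR author = 'Tolkien') AND sold > 17464

Result:
id | author  | sold 
---+---------+------
3  | Austen  | 21098
4  | Tolkien | 35178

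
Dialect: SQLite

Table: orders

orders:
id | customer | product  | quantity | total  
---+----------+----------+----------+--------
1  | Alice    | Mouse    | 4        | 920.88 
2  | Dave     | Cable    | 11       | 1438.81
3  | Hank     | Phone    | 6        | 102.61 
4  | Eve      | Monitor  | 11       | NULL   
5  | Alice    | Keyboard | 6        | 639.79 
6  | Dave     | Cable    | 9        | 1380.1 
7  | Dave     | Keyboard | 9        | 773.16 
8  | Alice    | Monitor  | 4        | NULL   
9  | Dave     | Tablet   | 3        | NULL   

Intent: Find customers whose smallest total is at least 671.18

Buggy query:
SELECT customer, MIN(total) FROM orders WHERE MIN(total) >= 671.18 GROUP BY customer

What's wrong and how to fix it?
Bug: MIN() in WHERE is a misuse of aggregate

Fix: Replace WHERE with HAVING after the GROUP BY

Corrected query:
SELECT customer, MIN(total) FROM orders GROUP BY customer HAVING MIN(total) >= 671.18

Result:
customer | MIN(total)
---------+-----------
Dave     | 773.16    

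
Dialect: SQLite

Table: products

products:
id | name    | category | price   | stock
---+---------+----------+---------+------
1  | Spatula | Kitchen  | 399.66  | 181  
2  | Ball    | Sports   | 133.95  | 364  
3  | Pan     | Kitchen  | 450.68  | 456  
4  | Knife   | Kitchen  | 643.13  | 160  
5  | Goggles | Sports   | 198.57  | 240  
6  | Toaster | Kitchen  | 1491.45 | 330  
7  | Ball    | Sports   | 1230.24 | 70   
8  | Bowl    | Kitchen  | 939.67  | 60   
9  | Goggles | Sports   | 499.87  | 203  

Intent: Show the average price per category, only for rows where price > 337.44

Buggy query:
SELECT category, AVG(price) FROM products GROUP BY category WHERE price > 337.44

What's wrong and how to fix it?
Bug: WHERE cannot follow GROUP BY

Fix: Move the WHERE clause before GROUP BY

Corrected query:
SELECT category, AVG(price) FROM products WHERE price > 337.44 GROUP BY category

Result:
category | AVG(price)
---------+-----------
Kitchen  | 784.918   
Sports   | 865.055   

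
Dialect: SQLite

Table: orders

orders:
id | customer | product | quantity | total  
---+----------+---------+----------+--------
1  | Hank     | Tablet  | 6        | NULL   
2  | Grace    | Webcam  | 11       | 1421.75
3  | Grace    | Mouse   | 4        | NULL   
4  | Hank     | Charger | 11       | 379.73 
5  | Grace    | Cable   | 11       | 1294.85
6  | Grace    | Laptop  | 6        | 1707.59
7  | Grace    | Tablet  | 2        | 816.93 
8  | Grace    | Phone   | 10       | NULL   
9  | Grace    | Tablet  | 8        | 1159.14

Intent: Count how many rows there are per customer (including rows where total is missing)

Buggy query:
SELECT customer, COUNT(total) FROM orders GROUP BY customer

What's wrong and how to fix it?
Bug: COUNT(column) counts non-NULL values only; rows with NULL total aren't counted

Fix: Replace COUNT(total) with COUNT(*)

Corrected query:
SELECT customer, COUNT(*) FROM orders GROUP BY customer

Result:
customer | COUNT(*)
---------+---------
Grace    | 7       
Hank     | 2       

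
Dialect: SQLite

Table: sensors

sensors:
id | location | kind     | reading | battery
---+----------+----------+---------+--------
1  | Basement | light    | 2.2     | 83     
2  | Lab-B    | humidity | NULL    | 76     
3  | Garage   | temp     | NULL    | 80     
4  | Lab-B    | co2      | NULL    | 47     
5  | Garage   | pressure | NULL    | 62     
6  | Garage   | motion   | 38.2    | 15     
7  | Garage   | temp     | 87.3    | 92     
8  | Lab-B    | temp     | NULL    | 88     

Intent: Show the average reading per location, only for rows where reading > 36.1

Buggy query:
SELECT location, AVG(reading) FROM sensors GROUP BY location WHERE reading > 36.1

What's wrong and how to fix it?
Bug: Row-level WHERE must come before GROUP BY in the clause order

Fix: Move the WHERE clause before GROUP BY

Corrected query:
SELECT location, AVG(reading) FROM sensors WHERE reading > 36.1 GROUP BY location

Result:
location | AVG(reading)
---------+-------------
Garage   | 62.75       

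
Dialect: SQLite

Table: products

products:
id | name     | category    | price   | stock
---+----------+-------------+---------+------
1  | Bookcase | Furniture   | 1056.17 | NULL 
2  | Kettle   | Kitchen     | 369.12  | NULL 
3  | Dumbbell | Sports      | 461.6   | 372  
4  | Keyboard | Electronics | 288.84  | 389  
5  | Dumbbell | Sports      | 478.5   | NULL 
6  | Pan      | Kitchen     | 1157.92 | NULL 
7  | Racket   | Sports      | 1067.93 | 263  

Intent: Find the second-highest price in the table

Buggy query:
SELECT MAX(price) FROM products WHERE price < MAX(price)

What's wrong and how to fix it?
Bug: MAX(price) on the right of the comparison is an aggregate-in-WHERE error

Fix: Compute the overall MAX in a subquery, then take MAX of rows below it

Corrected query:
SELECT MAX(price) FROM products WHERE price < (SELECT MAX(price) FROM products)

Result:
MAX(price)
----------
1067.93   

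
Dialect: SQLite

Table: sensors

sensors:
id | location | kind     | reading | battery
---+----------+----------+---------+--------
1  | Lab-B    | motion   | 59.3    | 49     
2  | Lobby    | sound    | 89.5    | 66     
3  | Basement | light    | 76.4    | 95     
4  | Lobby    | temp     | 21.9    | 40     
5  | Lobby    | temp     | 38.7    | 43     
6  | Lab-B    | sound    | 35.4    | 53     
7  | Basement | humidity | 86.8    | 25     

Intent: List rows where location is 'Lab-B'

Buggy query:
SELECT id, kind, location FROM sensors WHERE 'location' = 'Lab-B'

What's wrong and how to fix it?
Bug: 'location' in single quotes is a string literal, not the column; the comparison is literal-vs-literal and never true

Fix: Remove the quotes around the column name (or use double quotes for an identifier)

Corrected query:
SELECT id, kind, location FROM sensors WHERE location = 'Lab-B'

Result:
id | kind   | location
---+--------+---------
1  | motion | Lab-B   
6  | sound  | Lab-B   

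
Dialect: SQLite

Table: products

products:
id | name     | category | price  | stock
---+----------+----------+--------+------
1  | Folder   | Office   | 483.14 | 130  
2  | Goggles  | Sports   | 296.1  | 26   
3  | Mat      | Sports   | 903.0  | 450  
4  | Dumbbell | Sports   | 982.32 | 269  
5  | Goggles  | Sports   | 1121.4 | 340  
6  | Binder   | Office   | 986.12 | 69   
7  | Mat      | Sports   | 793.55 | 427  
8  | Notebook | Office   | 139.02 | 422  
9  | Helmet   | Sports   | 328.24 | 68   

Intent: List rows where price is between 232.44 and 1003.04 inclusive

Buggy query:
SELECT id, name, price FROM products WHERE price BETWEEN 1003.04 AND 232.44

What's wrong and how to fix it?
Bug: The bounds are reversed; BETWEEN a AND b requires a <= b to match anything

Fix: Write BETWEEN 232.44 AND 1003.04

Corrected query:
SELECT id, name, price FROM products WHERE price BETWEEN 232.44 AND 1003.04

Result:
id | name     | price 
---+----------+-------
1  | Folder   | 483.14
2  | Goggles  | 296.1 
3  | Mat      | 903   
4  | Dumbbell | 982.32
6  | Binder   | 986.12
7  | Mat      | 793.55
9  | Helmet   | 328.24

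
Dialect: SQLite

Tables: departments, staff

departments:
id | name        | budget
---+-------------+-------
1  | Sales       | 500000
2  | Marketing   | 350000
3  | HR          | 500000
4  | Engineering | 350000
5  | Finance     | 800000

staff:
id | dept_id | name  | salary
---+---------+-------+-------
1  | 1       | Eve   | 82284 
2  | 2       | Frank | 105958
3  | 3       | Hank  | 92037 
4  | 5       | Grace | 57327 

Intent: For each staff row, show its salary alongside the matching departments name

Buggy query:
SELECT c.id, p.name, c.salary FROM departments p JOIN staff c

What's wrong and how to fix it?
Bug: Missing join condition: each staff row is matched to all departments rows instead of just its own

Fix: Add ON c.dept_id = p.id to the JOIN

Corrected query:
SELECT c.id, p.name, c.salary FROM departments p JOIN staff c ON c.dept_id = p.id

Result:
id | name      | salary
---+-----------+-------
1  | Sales     | 82284 
2  | Marketing | 105958
3  | HR        | 92037 
4  | Finance   | 57327 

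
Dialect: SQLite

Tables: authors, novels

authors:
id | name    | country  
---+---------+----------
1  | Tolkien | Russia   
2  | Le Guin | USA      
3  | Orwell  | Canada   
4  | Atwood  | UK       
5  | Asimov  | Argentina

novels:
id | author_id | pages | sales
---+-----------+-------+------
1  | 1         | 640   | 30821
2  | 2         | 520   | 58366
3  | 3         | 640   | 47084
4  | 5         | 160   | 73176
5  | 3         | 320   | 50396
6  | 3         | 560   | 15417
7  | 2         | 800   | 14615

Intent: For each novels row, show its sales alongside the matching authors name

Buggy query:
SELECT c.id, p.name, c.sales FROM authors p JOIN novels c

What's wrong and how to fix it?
Bug: Missing join condition: each novels row is matched to all authors rows instead of just its own

Fix: Specify the join condition linking the foreign key to the parent id

Corrected query:
SELECT c.id, p.name, c.sales FROM authors p JOIN novels c ON c.author_id = p.id

Result:
id | name    | sales
---+---------+------
1  | Tolkien | 30821
2  | Le Guin | 58366
3  | Orwell  | 47084
4  | Asimov  | 73176
5  | Orwell  | 50396
6  | Orwell  | 15417
7  | Le Guin | 14615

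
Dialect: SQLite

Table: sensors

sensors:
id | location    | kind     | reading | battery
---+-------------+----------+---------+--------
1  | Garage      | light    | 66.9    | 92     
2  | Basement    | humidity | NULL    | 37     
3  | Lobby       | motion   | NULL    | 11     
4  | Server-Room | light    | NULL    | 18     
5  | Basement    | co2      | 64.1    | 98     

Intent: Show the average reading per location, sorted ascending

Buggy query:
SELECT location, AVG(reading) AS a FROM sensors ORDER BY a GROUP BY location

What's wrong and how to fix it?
Bug: GROUP BY must precede ORDER BY

Fix: Reorder: SELECT … FROM … GROUP BY … ORDER BY …

Corrected query:
SELECT location, AVG(reading) AS a FROM sensors GROUP BY location ORDER BY a

Result:
location    | a   
------------+-----
Lobby       | NULL
Server-Room | NULL
Basement    | 64.1
Garage      | 66.9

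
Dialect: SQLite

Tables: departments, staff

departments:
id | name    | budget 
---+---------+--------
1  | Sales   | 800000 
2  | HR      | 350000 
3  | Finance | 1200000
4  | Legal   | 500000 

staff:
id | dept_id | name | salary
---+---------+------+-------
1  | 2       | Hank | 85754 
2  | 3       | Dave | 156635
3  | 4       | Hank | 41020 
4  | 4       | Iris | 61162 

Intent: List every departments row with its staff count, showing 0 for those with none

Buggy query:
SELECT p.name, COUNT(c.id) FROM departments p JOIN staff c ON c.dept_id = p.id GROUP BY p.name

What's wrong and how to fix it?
Bug: An inner join excludes parents with zero children

Fix: Use LEFT JOIN so parents without children still appear (COUNT(c.id) gives 0)

Corrected query:
SELECT p.name, COUNT(c.id) FROM departments p LEFT JOIN staff c ON c.dept_id = p.id GROUP BY p.name

Result:
name    | COUNT(c.id)
--------+------------
Finance | 1          
HR      | 1          
Legal   | 2          
Sales   | 0          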